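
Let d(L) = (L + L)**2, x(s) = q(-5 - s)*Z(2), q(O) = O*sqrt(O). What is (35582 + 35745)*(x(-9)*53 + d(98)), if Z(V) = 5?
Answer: 2891311272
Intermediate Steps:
q(O) = O**(3/2)
x(s) = 5*(-5 - s)**(3/2) (x(s) = (-5 - s)**(3/2)*5 = 5*(-5 - s)**(3/2))
d(L) = 4*L**2 (d(L) = (2*L)**2 = 4*L**2)
(35582 + 35745)*(x(-9)*53 + d(98)) = (35582 + 35745)*((5*(-5 - 1*(-9))**(3/2))*53 + 4*98**2) = 71327*((5*(-5 + 9)**(3/2))*53 + 4*9604) = 71327*((5*4**(3/2))*53 + 38416) = 71327*((5*8)*53 + 38416) = 71327*(40*53 + 38416) = 71327*(2120 + 38416) = 71327*40536 = 2891311272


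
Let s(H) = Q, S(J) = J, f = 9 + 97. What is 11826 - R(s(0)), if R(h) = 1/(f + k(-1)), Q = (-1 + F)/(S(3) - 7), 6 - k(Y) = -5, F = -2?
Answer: 1383641/117 ≈ 11826.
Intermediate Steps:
k(Y) = 11 (k(Y) = 6 - 1*(-5) = 6 + 5 = 11)
f = 106
Q = ¾ (Q = (-1 - 2)/(3 - 7) = -3/(-4) = -3*(-¼) = ¾ ≈ 0.75000)
s(H) = ¾
R(h) = 1/117 (R(h) = 1/(106 + 11) = 1/117)
11826 - R(s(0)) = 11826 - 1*1/117 = 11826 - 1/117 = 1383641/117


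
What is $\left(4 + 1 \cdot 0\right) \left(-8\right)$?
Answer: $-32$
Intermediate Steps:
$\left(4 + 1 \cdot 0\right) \left(-8\right) = \left(4 + 0\right) \left(-8\right) = 4 \left(-8\right) = -32$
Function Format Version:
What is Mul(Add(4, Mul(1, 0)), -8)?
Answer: -32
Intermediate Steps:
Mul(Add(4, Mul(1, 0)), -8) = Mul(Add(4, 0), -8) = Mul(4, -8) = -32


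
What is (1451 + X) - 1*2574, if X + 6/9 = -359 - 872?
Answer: -7064/3 ≈ -2354.7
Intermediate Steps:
X = -3695/3 (X = -⅔ + (-359 - 872) = -⅔ - 1231 = -3695/3 ≈ -1231.7)
(1451 + X) - 1*2574 = (1451 - 3695/3) - 1*2574 = 658/3 - 2574 = -7064/3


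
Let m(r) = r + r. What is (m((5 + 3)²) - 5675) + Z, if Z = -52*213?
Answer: -16623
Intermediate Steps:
Z = -11076
m(r) = 2*r
(m((5 + 3)²) - 5675) + Z = (2*(5 + 3)² - 5675) - 11076 = (2*8² - 5675) - 11076 = (2*64 - 5675) - 11076 = (128 - 5675) - 11076 = -5547 - 11076 = -16623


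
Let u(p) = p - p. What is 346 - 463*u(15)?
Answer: 346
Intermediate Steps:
u(p) = 0
346 - 463*u(15) = 346 - 463*0 = 346 + 0 = 346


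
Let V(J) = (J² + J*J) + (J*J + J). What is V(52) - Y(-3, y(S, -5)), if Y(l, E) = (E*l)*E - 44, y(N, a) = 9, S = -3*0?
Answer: 8451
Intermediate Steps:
S = 0
V(J) = J + 3*J² (V(J) = (J² + J²) + (J² + J) = 2*J² + (J + J²) = J + 3*J²)
Y(l, E) = -44 + l*E² (Y(l, E) = l*E² - 44 = -44 + l*E²)
V(52) - Y(-3, y(S, -5)) = 52*(1 + 3*52) - (-44 - 3*9²) = 52*(1 + 156) - (-44 - 3*81) = 52*157 - (-44 - 243) = 8164 - 1*(-287) = 8164 + 287 = 8451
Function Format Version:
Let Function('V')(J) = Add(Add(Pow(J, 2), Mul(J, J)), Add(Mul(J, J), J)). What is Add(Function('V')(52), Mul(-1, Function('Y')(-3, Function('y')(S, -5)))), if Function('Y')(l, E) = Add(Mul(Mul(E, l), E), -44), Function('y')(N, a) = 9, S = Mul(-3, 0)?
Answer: 8451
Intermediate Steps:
S = 0
Function('V')(J) = Add(J, Mul(3, Pow(J, 2))) (Function('V')(J) = Add(Add(Pow(J, 2), Pow(J, 2)), Add(Pow(J, 2), J)) = Add(Mul(2, Pow(J, 2)), Add(J, Pow(J, 2))) = Add(J, Mul(3, Pow(J, 2))))
Function('Y')(l, E) = Add(-44, Mul(l, Pow(E, 2))) (Function('Y')(l, E) = Add(Mul(l, Pow(E, 2)), -44) = Add(-44, Mul(l, Pow(E, 2))))
Add(Function('V')(52), Mul(-1, Function('Y')(-3, Function('y')(S, -5)))) = Add(Mul(52, Add(1, Mul(3, 52))), Mul(-1, Add(-44, Mul(-3, Pow(9, 2))))) = Add(Mul(52, Add(1, 156)), Mul(-1, Add(-44, Mul(-3, 81)))) = Add(Mul(52, 157), Mul(-1, Add(-44, -243))) = Add(8164, Mul(-1, -287)) = Add(8164, 287) = 8451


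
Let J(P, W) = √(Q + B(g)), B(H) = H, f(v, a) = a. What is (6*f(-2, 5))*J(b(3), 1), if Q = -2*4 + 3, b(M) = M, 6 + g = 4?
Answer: 30*I*√7 ≈ 79.373*I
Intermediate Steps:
g = -2 (g = -6 + 4 = -2)
Q = -5 (Q = -8 + 3 = -5)
J(P, W) = I*√7 (J(P, W) = √(-5 - 2) = √(-7) = I*√7)
(6*f(-2, 5))*J(b(3), 1) = (6*5)*(I*√7) = 30*(I*√7) = 30*I*√7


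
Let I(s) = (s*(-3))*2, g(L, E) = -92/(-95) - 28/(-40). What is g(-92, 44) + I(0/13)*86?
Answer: 317/190 ≈ 1.6684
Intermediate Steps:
g(L, E) = 317/190 (g(L, E) = -92*(-1/95) - 28*(-1/40) = 92/95 + 7/10 = 317/190)
I(s) = -6*s (I(s) = -3*s*2 = -6*s)
g(-92, 44) + I(0/13)*86 = 317/190 - 0/13*86 = 317/190 - 6*0*86 = 317/190 + 0*86 = 317/190 + 0 = 317/190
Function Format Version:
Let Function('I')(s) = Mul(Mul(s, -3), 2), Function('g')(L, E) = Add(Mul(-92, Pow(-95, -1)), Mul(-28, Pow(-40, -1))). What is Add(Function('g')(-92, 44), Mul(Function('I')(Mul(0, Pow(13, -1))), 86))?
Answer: Rational(317, 190) ≈ 1.6684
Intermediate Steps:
Function('g')(L, E) = Rational(317, 190) (Function('g')(L, E) = Add(Mul(-92, Rational(-1, 95)), Mul(-28, Rational(-1, 40))) = Add(Rational(92, 95), Rational(7, 10)) = Rational(317, 190))
Function('I')(s) = Mul(-6, s) (Function('I')(s) = Mul(Mul(-3, s), 2) = Mul(-6, s))
Add(Function('g')(-92, 44), Mul(Function('I')(Mul(0, Pow(13, -1))), 86)) = Add(Rational(317, 190), Mul(Mul(-6, Mul(0, Pow(13, -1))), 86)) = Add(Rational(317, 190), Mul(Mul(-6, Mul(0, Rational(1, 13))), 86)) = Add(Rational(317, 190), Mul(Mul(-6, 0), 86)) = Add(Rational(317, 190), Mul(0, 86)) = Add(Rational(317, 190), 0) = Rational(317, 190)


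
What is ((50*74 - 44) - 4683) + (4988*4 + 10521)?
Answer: 29446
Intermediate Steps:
((50*74 - 44) - 4683) + (4988*4 + 10521) = ((3700 - 44) - 4683) + (19952 + 10521) = (3656 - 4683) + 30473 = -1027 + 30473 = 29446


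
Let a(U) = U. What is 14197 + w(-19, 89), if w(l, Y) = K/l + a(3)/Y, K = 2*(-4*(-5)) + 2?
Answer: 24003446/1691 ≈ 14195.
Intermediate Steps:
K = 42 (K = 2*20 + 2 = 40 + 2 = 42)
w(l, Y) = 3/Y + 42/l (w(l, Y) = 42/l + 3/Y = 3/Y + 42/l)
14197 + w(-19, 89) = 14197 + (3/89 + 42/(-19)) = 14197 + (3*(1/89) + 42*(-1/19)) = 14197 + (3/89 - 42/19) = 14197 - 3681/1691 = 24003446/1691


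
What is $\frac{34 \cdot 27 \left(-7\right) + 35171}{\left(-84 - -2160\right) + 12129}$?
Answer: $\frac{5749}{2841} \approx 2.0236$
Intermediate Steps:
$\frac{34 \cdot 27 \left(-7\right) + 35171}{\left(-84 - -2160\right) + 12129} = \frac{918 \left(-7\right) + 35171}{\left(-84 + 2160\right) + 12129} = \frac{-6426 + 35171}{2076 + 12129} = \frac{28745}{14205} = 28745 \cdot \frac{1}{14205} = \frac{5749}{2841}$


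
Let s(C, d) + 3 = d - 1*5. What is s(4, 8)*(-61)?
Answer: 0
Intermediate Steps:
s(C, d) = -8 + d (s(C, d) = -3 + (d - 1*5) = -3 + (d - 5) = -3 + (-5 + d) = -8 + d)
s(4, 8)*(-61) = (-8 + 8)*(-61) = 0*(-61) = 0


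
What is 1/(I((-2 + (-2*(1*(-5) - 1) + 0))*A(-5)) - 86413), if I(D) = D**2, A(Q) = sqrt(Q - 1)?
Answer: -1/87013 ≈ -1.1493e-5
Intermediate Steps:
A(Q) = sqrt(-1 + Q)
1/(I((-2 + (-2*(1*(-5) - 1) + 0))*A(-5)) - 86413) = 1/(((-2 + (-2*(1*(-5) - 1) + 0))*sqrt(-1 - 5))**2 - 86413) = 1/(((-2 + (-2*(-5 - 1) + 0))*sqrt(-6))**2 - 86413) = 1/(((-2 + (-2*(-6) + 0))*(I*sqrt(6)))**2 - 86413) = 1/(((-2 + (12 + 0))*(I*sqrt(6)))**2 - 86413) = 1/(((-2 + 12)*(I*sqrt(6)))**2 - 86413) = 1/((10*(I*sqrt(6)))**2 - 86413) = 1/((10*I*sqrt(6))**2 - 86413) = 1/(-600 - 86413) = 1/(-87013) = -1/87013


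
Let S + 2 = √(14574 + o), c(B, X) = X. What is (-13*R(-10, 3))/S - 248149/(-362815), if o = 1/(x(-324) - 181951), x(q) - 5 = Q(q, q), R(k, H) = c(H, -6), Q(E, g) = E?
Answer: 223106382536917/321172775221895 + 26*√484182570982330/885224633 ≈ 1.3409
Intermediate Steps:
R(k, H) = -6
x(q) = 5 + q
o = -1/182270 (o = 1/((5 - 324) - 181951) = 1/(-319 - 181951) = 1/(-182270) = -1/182270 ≈ -5.4864e-6)
S = -2 + √484182570982330/182270 (S = -2 + √(14574 - 1/182270) = -2 + √(2656402979/182270) = -2 + √484182570982330/182270 ≈ 118.72)
(-13*R(-10, 3))/S - 248149/(-362815) = (-13*(-6))/(-2 + √484182570982330/182270) - 248149/(-362815) = 78/(-2 + √484182570982330/182270) - 248149*(-1/362815) = 78/(-2 + √484182570982330/182270) + 248149/362815 = 248149/362815 + 78/(-2 + √484182570982330/182270)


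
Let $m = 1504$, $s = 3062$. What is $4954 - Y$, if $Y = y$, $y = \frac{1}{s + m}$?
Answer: $\frac{22619963}{4566} \approx 4954.0$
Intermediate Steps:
$y = \frac{1}{4566}$ ($y = \frac{1}{3062 + 1504} = \frac{1}{4566} \approx 0.00021901$)
$Y = \frac{1}{4566} \approx 0.00021901$
$4954 - Y = 4954 - \frac{1}{4566} = \frac{22619963}{4566}$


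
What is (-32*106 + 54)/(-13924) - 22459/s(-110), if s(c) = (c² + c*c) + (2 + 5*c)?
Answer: -58442185/82332612 ≈ -0.70983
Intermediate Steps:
s(c) = 2 + 2*c² + 5*c (s(c) = (c² + c²) + (2 + 5*c) = 2*c² + (2 + 5*c) = 2 + 2*c² + 5*c)
(-32*106 + 54)/(-13924) - 22459/s(-110) = (-32*106 + 54)/(-13924) - 22459/(2 + 2*(-110)² + 5*(-110)) = (-3392 + 54)*(-1/13924) - 22459/(2 + 2*12100 - 550) = -3338*(-1/13924) - 22459/(2 + 24200 - 550) = 1669/6962 - 22459/23652 = -58442185/82332612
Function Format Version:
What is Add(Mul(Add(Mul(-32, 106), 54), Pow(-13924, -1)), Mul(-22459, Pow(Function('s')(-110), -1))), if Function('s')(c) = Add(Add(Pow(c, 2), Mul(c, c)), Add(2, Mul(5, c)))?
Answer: Rational(-58442185, 82332612) ≈ -0.70983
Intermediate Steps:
Function('s')(c) = Add(2, Mul(2, Pow(c, 2)), Mul(5, c)) (Function('s')(c) = Add(Add(Pow(c, 2), Pow(c, 2)), Add(2, Mul(5, c))) = Add(Mul(2, Pow(c, 2)), Add(2, Mul(5, c))) = Add(2, Mul(2, Pow(c, 2)), Mul(5, c)))
Add(Mul(Add(Mul(-32, 106), 54), Pow(-13924, -1)), Mul(-22459, Pow(Function('s')(-110), -1))) = Add(Mul(Add(Mul(-32, 106), 54), Pow(-13924, -1)), Mul(-22459, Pow(Add(2, Mul(2, Pow(-110, 2)), Mul(5, -110)), -1))) = Add(Mul(Add(-3392, 54), Rational(-1, 13924)), Mul(-22459, Pow(Add(2, Mul(2, 12100), -550), -1))) = Add(Mul(-3338, Rational(-1, 13924)), Mul(-22459, Pow(Add(2, 24200, -550), -1))) = Add(Rational(1669, 6962), Mul(-22459, Pow(23652, -1))) = Add(Rational(1669, 6962), Mul(-22459, Rational(1, 23652))) = Add(Rational(1669, 6962), Rational(-22459, 23652)) = Rational(-58442185, 82332612)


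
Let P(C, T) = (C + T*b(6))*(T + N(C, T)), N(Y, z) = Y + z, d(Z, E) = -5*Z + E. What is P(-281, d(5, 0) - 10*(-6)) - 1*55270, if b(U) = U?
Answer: -40289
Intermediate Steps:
d(Z, E) = E - 5*Z
P(C, T) = (C + 2*T)*(C + 6*T) (P(C, T) = (C + T*6)*(T + (C + T)) = (C + 6*T)*(C + 2*T) = (C + 2*T)*(C + 6*T))
P(-281, d(5, 0) - 10*(-6)) - 1*55270 = ((-281)² + 12*((0 - 5*5) - 10*(-6))² + 8*(-281)*((0 - 5*5) - 10*(-6))) - 1*55270 = (78961 + 12*((0 - 25) + 60)² + 8*(-281)*((0 - 25) + 60)) - 55270 = (78961 + 12*(-25 + 60)² + 8*(-281)*(-25 + 60)) - 55270 = (78961 + 12*35² + 8*(-281)*35) - 55270 = (78961 + 12*1225 - 78680) - 55270 = (78961 + 14700 - 78680) - 55270 = 14981 - 55270 = -40289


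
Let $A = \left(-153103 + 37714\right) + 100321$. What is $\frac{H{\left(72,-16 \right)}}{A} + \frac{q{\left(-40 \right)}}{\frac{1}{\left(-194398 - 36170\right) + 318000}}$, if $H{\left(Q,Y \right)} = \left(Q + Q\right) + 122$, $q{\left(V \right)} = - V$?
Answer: $\frac{26348507387}{7534} \approx 3.4973 \cdot 10^{6}$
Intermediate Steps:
$A = -15068$ ($A = -115389 + 100321 = -15068$)
$H{\left(Q,Y \right)} = 122 + 2 Q$ ($H{\left(Q,Y \right)} = 2 Q + 122 = 122 + 2 Q$)
$\frac{H{\left(72,-16 \right)}}{A} + \frac{q{\left(-40 \right)}}{\frac{1}{\left(-194398 - 36170\right) + 318000}} = \frac{122 + 2 \cdot 72}{-15068} + \frac{\left(-1\right) \left(-40\right)}{\frac{1}{\left(-194398 - 36170\right) + 318000}} = \left(122 + 144\right) \left(- \frac{1}{15068}\right) + \frac{40}{\frac{1}{-230568 + 318000}} = 266 \left(- \frac{1}{15068}\right) + \frac{40}{\frac{1}{87432}} = - \frac{133}{7534} + 40 \frac{1}{\frac{1}{87432}} = - \frac{133}{7534} + 40 \cdot 87432 = - \frac{133}{7534} + 3497280 = \frac{26348507387}{7534}$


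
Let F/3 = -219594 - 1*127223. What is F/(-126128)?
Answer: 1040451/126128 ≈ 8.2492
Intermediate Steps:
F = -1040451 (F = 3*(-219594 - 1*127223) = 3*(-219594 - 127223) = 3*(-346817) = -1040451)
F/(-126128) = -1040451/(-126128) = -1040451*(-1/126128) = 1040451/126128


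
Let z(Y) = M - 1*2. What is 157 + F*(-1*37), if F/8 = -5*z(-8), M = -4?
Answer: -8723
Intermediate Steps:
z(Y) = -6 (z(Y) = -4 - 1*2 = -4 - 2 = -6)
F = 240 (F = 8*(-5*(-6)) = 8*30 = 240)
157 + F*(-1*37) = 157 + 240*(-1*37) = 157 + 240*(-37) = 157 - 8880 = -8723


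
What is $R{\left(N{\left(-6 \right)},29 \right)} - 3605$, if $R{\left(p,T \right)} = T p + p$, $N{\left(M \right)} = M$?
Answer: $-3785$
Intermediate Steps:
$R{\left(p,T \right)} = p + T p$
$R{\left(N{\left(-6 \right)},29 \right)} - 3605 = - 6 \left(1 + 29\right) - 3605 = \left(-6\right) 30 - 3605 = -180 - 3605 = -3785$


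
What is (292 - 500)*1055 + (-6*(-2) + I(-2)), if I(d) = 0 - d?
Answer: -219426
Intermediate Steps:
I(d) = -d
(292 - 500)*1055 + (-6*(-2) + I(-2)) = (292 - 500)*1055 + (-6*(-2) - 1*(-2)) = -208*1055 + (12 + 2) = -219440 + 14 = -219426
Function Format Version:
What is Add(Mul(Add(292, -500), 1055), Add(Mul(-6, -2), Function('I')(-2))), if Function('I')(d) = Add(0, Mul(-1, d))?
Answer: -219426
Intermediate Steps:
Function('I')(d) = Mul(-1, d)
Add(Mul(Add(292, -500), 1055), Add(Mul(-6, -2), Function('I')(-2))) = Add(Mul(Add(292, -500), 1055), Add(Mul(-6, -2), Mul(-1, -2))) = Add(Mul(-208, 1055), Add(12, 2)) = Add(-219440, 14) = -219426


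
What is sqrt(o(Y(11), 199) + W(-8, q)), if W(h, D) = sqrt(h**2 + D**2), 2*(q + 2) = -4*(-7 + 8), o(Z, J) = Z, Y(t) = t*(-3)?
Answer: sqrt(-33 + 4*sqrt(5)) ≈ 4.9047*I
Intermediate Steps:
Y(t) = -3*t
q = -4 (q = -2 + (-4*(-7 + 8))/2 = -2 + (-4*1)/2 = -2 + (1/2)*(-4) = -2 - 2 = -4)
W(h, D) = sqrt(D**2 + h**2)
sqrt(o(Y(11), 199) + W(-8, q)) = sqrt(-3*11 + sqrt((-4)**2 + (-8)**2)) = sqrt(-33 + sqrt(16 + 64)) = sqrt(-33 + sqrt(80)) = sqrt(-33 + 4*sqrt(5))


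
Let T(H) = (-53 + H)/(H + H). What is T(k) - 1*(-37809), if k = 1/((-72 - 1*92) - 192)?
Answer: 94487/2 ≈ 47244.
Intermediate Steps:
k = -1/356 (k = 1/((-72 - 92) - 192) = 1/(-164 - 192) = 1/(-356) = -1/356 ≈ -0.0028090)
T(H) = (-53 + H)/(2*H) (T(H) = (-53 + H)/((2*H)) = (-53 + H)*(1/(2*H)) = (-53 + H)/(2*H))
T(k) - 1*(-37809) = (-53 - 1/356)/(2*(-1/356)) - 1*(-37809) = (½)*(-356)*(-18869/356) + 37809 = 18869/2 + 37809 = 94487/2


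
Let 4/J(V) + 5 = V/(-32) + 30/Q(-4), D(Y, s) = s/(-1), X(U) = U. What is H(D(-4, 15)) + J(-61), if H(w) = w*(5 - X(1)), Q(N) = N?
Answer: -20468/339 ≈ -60.378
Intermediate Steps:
D(Y, s) = -s (D(Y, s) = s*(-1) = -s)
H(w) = 4*w (H(w) = w*(5 - 1*1) = w*(5 - 1) = w*4 = 4*w)
J(V) = 4/(-25/2 - V/32) (J(V) = 4/(-5 + (V/(-32) + 30/(-4))) = 4/(-5 + (V*(-1/32) + 30*(-1/4))) = 4/(-5 + (-V/32 - 15/2)) = 4/(-5 + (-15/2 - V/32)) = 4/(-25/2 - V/32))
H(D(-4, 15)) + J(-61) = 4*(-1*15) + 128/(-400 - 1*(-61)) = 4*(-15) + 128/(-400 + 61) = -60 + 128/(-339) = -60 + 128*(-1/339) = -60 - 128/339 = -20468/339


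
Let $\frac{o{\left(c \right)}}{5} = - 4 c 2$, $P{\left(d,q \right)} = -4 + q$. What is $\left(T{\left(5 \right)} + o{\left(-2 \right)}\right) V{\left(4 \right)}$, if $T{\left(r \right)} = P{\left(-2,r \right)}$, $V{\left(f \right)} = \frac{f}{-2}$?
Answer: $-162$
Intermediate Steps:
$V{\left(f \right)} = - \frac{f}{2}$ ($V{\left(f \right)} = f \left(- \frac{1}{2}\right) = - \frac{f}{2}$)
$o{\left(c \right)} = - 40 c$ ($o{\left(c \right)} = 5 - 4 c 2 = 5 \left(- 8 c\right) = - 40 c$)
$T{\left(r \right)} = -4 + r$
$\left(T{\left(5 \right)} + o{\left(-2 \right)}\right) V{\left(4 \right)} = \left(\left(-4 + 5\right) - -80\right) \left(\left(- \frac{1}{2}\right) 4\right) = \left(1 + 80\right) \left(-2\right) = 81 \left(-2\right) = -162$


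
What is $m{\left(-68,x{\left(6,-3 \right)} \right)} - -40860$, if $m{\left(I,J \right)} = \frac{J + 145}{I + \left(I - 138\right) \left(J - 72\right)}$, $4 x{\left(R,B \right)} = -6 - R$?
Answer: $\frac{314254331}{7691} \approx 40860.0$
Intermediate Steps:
$x{\left(R,B \right)} = - \frac{3}{2} - \frac{R}{4}$ ($x{\left(R,B \right)} = \frac{-6 - R}{4} = - \frac{3}{2} - \frac{R}{4}$)
$m{\left(I,J \right)} = \frac{145 + J}{I + \left(-138 + I\right) \left(-72 + J\right)}$
$m{\left(-68,x{\left(6,-3 \right)} \right)} - -40860 = \frac{145 - 3}{9936 - 138 \left(- \frac{3}{2} - \frac{3}{2}\right) - -4828 - 68 \left(- \frac{3}{2} - \frac{3}{2}\right)} - -40860 = \frac{145 - 3}{9936 - 138 \left(- \frac{3}{2} - \frac{3}{2}\right) + 4828 - 68 \left(- \frac{3}{2} - \frac{3}{2}\right)} + 40860 = \frac{145 - 3}{9936 - -414 + 4828 - -204} + 40860 = \frac{1}{9936 + 414 + 4828 + 204} \cdot 142 + 40860 = \frac{1}{15382} \cdot 142 + 40860 = \frac{71}{7691} + 40860 = \frac{314254331}{7691}$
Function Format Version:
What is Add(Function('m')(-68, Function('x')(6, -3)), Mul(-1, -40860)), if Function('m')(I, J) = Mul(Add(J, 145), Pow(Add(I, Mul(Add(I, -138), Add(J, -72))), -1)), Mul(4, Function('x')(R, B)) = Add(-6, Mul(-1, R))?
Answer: Rational(314254331, 7691) ≈ 40860.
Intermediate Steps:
Function('x')(R, B) = Add(Rational(-3, 2), Mul(Rational(-1, 4), R)) (Function('x')(R, B) = Mul(Rational(1, 4), Add(-6, Mul(-1, R))) = Add(Rational(-3, 2), Mul(Rational(-1, 4), R)))
Function('m')(I, J) = Mul(Pow(Add(I, Mul(Add(-138, I), Add(-72, J))), -1), Add(145, J)) (Function('m')(I, J) = Mul(Add(145, J), Pow(Add(I, Mul(Add(-138, I), Add(-72, J))), -1)) = Mul(Pow(Add(I, Mul(Add(-138, I), Add(-72, J))), -1), Add(145, J)))
Add(Function('m')(-68, Function('x')(6, -3)), Mul(-1, -40860)) = Add(Mul(Pow(Add(9936, Mul(-138, Add(Rational(-3, 2), Mul(Rational(-1, 4), 6))), Mul(-71, -68), Mul(-68, Add(Rational(-3, 2), Mul(Rational(-1, 4), 6)))), -1), Add(145, Add(Rational(-3, 2), Mul(Rational(-1, 4), 6)))), Mul(-1, -40860)) = Add(Mul(Pow(Add(9936, Mul(-138, Add(Rational(-3, 2), Rational(-3, 2))), 4828, Mul(-68, Add(Rational(-3, 2), Rational(-3, 2)))), -1), Add(145, Add(Rational(-3, 2), Rational(-3, 2)))), 40860) = Add(Mul(Pow(Add(9936, Mul(-138, -3), 4828, Mul(-68, -3)), -1), Add(145, -3)), 40860) = Add(Mul(Pow(Add(9936, 414, 4828, 204), -1), 142), 40860) = Add(Mul(Pow(15382, -1), 142), 40860) = Add(Mul(Rational(1, 15382), 142), 40860) = Add(Rational(71, 7691), 40860) = Rational(314254331, 7691)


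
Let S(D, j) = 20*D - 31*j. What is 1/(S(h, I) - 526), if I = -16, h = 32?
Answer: 1/610 ≈ 0.0016393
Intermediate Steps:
S(D, j) = -31*j + 20*D
1/(S(h, I) - 526) = 1/((-31*(-16) + 20*32) - 526) = 1/((496 + 640) - 526) = 1/(1136 - 526) = 1/610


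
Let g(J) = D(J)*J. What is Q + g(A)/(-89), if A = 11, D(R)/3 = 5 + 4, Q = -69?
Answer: -6438/89 ≈ -72.337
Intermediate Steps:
D(R) = 27 (D(R) = 3*(5 + 4) = 3*9 = 27)
g(J) = 27*J
Q + g(A)/(-89) = -69 + (27*11)/(-89) = -69 + 297*(-1/89) = -69 - 297/89 = -6438/89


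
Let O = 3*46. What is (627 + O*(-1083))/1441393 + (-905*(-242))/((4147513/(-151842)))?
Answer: -47934021005290311/5978196205609 ≈ -8018.1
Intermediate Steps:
O = 138
(627 + O*(-1083))/1441393 + (-905*(-242))/((4147513/(-151842))) = (627 + 138*(-1083))/1441393 + (-905*(-242))/((4147513/(-151842))) = (627 - 149454)*(1/1441393) + 219010/((4147513*(-1/151842))) = -148827*1/1441393 + 219010/(-4147513/151842) = -148827/1441393 + 219010*(-151842/4147513) = -148827/1441393 - 33254916420/4147513 = -47934021005290311/5978196205609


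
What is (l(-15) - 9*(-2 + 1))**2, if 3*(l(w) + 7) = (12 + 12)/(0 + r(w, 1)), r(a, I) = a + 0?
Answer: 484/225 ≈ 2.1511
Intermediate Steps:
r(a, I) = a
l(w) = -7 + 8/w (l(w) = -7 + ((12 + 12)/(0 + w))/3 = -7 + (24/w)/3 = -7 + 8/w)
(l(-15) - 9*(-2 + 1))**2 = ((-7 + 8/(-15)) - 9*(-2 + 1))**2 = ((-7 + 8*(-1/15)) - 9*(-1))**2 = ((-7 - 8/15) + 9)**2 = (-113/15 + 9)**2 = (22/15)**2 = 484/225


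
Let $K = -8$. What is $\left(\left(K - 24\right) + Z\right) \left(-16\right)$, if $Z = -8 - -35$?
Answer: $80$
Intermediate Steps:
$Z = 27$ ($Z = -8 + 35 = 27$)
$\left(\left(K - 24\right) + Z\right) \left(-16\right) = \left(\left(-8 - 24\right) + 27\right) \left(-16\right) = \left(-32 + 27\right) \left(-16\right) = \left(-5\right) \left(-16\right) = 80$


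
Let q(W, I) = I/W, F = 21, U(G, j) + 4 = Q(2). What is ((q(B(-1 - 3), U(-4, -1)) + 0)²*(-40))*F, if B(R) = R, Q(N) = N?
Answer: -210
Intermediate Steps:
U(G, j) = -2 (U(G, j) = -4 + 2 = -2)
((q(B(-1 - 3), U(-4, -1)) + 0)²*(-40))*F = ((-2/(-1 - 3) + 0)²*(-40))*21 = ((-2/(-4) + 0)²*(-40))*21 = ((-2*(-¼) + 0)²*(-40))*21 = ((½ + 0)²*(-40))*21 = ((½)²*(-40))*21 = ((¼)*(-40))*21 = -10*21 = -210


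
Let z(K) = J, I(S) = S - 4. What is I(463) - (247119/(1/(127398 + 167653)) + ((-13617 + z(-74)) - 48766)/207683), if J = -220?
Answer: -15142729854505027/207683 ≈ -7.2913e+10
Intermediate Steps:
I(S) = -4 + S
z(K) = -220
I(463) - (247119/(1/(127398 + 167653)) + ((-13617 + z(-74)) - 48766)/207683) = (-4 + 463) - (247119/(1/(127398 + 167653)) + ((-13617 - 220) - 48766)/207683) = 459 - (247119/(1/295051) + (-13837 - 48766)*(1/207683)) = 459 - (247119/(1/295051) - 62603*1/207683) = 459 - (247119*295051 - 62603/207683) = 459 - (72912708069 - 62603/207683) = 459 - 1*15142729949831524/207683 = 459 - 15142729949831524/207683 = -15142729854505027/207683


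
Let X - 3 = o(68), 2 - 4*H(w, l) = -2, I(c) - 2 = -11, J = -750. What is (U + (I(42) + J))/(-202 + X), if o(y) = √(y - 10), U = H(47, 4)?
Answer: 150842/39543 + 758*√58/39543 ≈ 3.9606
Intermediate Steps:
I(c) = -9 (I(c) = 2 - 11 = -9)
H(w, l) = 1 (H(w, l) = ½ - ¼*(-2) = ½ + ½ = 1)
U = 1
o(y) = √(-10 + y)
X = 3 + √58 (X = 3 + √(-10 + 68) = 3 + √58 ≈ 10.616)
(U + (I(42) + J))/(-202 + X) = (1 + (-9 - 750))/(-202 + (3 + √58)) = (1 - 759)/(-199 + √58) = -758/(-199 + √58)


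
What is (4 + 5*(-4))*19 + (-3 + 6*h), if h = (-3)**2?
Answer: -253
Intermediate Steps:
h = 9
(4 + 5*(-4))*19 + (-3 + 6*h) = (4 + 5*(-4))*19 + (-3 + 6*9) = (4 - 20)*19 + (-3 + 54) = -16*19 + 51 = -304 + 51 = -253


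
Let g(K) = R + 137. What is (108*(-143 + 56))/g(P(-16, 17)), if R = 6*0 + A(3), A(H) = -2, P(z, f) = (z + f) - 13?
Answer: -348/5 ≈ -69.600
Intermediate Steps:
P(z, f) = -13 + f + z (P(z, f) = (f + z) - 13 = -13 + f + z)
R = -2 (R = 6*0 - 2 = 0 - 2 = -2)
g(K) = 135 (g(K) = -2 + 137 = 135)
(108*(-143 + 56))/g(P(-16, 17)) = (108*(-143 + 56))/135 = (108*(-87))*(1/135) = -9396*1/135 = -348/5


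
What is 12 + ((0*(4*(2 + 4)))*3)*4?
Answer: 12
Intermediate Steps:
12 + ((0*(4*(2 + 4)))*3)*4 = 12 + ((0*(4*6))*3)*4 = 12 + ((0*24)*3)*4 = 12 + (0*3)*4 = 12 + 0*4 = 12 + 0 = 12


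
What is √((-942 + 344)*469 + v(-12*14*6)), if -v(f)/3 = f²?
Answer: I*√3328654 ≈ 1824.5*I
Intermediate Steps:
v(f) = -3*f²
√((-942 + 344)*469 + v(-12*14*6)) = √((-942 + 344)*469 - 3*(-12*14*6)²) = √(-598*469 - 3*(-168*6)²) = √(-280462 - 3*(-1008)²) = √(-280462 - 3*1016064) = √(-280462 - 3048192) = √(-3328654) = I*√3328654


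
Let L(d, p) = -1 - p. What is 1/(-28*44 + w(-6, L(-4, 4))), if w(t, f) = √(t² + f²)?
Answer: -1232/1517763 - √61/1517763 ≈ -0.00081687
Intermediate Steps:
w(t, f) = √(f² + t²)
1/(-28*44 + w(-6, L(-4, 4))) = 1/(-28*44 + √((-1 - 1*4)² + (-6)²)) = 1/(-1232 + √((-1 - 4)² + 36)) = 1/(-1232 + √((-5)² + 36)) = 1/(-1232 + √(25 + 36)) = 1/(-1232 + √61)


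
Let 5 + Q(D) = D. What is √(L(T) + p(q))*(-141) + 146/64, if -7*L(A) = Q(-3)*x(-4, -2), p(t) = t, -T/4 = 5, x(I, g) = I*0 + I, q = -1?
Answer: 73/32 - 141*I*√273/7 ≈ 2.2813 - 332.81*I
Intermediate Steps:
x(I, g) = I (x(I, g) = 0 + I = I)
Q(D) = -5 + D
T = -20 (T = -4*5 = -20)
L(A) = -32/7 (L(A) = -(-5 - 3)*(-4)/7 = -(-8)*(-4)/7 = -⅐*32 = -32/7)
√(L(T) + p(q))*(-141) + 146/64 = √(-32/7 - 1)*(-141) + 146/64 = √(-39/7)*(-141) + 146*(1/64) = (I*√273/7)*(-141) + 73/32 = -141*I*√273/7 + 73/32 = 73/32 - 141*I*√273/7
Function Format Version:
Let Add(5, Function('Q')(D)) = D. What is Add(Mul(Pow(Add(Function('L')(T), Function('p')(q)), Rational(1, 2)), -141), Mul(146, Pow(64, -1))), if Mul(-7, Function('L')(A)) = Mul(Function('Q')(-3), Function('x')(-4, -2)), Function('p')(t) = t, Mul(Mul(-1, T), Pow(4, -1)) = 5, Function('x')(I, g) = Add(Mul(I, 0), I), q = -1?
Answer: Add(Rational(73, 32), Mul(Rational(-141, 7), I, Pow(273, Rational(1, 2)))) ≈ Add(2.2813, Mul(-332.81, I))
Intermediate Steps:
Function('x')(I, g) = I (Function('x')(I, g) = Add(0, I) = I)
Function('Q')(D) = Add(-5, D)
T = -20 (T = Mul(-4, 5) = -20)
Function('L')(A) = Rational(-32, 7) (Function('L')(A) = Mul(Rational(-1, 7), Mul(Add(-5, -3), -4)) = Mul(Rational(-1, 7), Mul(-8, -4)) = Mul(Rational(-1, 7), 32) = Rational(-32, 7))
Add(Mul(Pow(Add(Function('L')(T), Function('p')(q)), Rational(1, 2)), -141), Mul(146, Pow(64, -1))) = Add(Mul(Pow(Add(Rational(-32, 7), -1), Rational(1, 2)), -141), Mul(146, Pow(64, -1))) = Add(Mul(Pow(Rational(-39, 7), Rational(1, 2)), -141), Mul(146, Rational(1, 64))) = Add(Mul(Mul(Rational(1, 7), I, Pow(273, Rational(1, 2))), -141), Rational(73, 32)) = Add(Mul(Rational(-141, 7), I, Pow(273, Rational(1, 2))), Rational(73, 32)) = Add(Rational(73, 32), Mul(Rational(-141, 7), I, Pow(273, Rational(1, 2))))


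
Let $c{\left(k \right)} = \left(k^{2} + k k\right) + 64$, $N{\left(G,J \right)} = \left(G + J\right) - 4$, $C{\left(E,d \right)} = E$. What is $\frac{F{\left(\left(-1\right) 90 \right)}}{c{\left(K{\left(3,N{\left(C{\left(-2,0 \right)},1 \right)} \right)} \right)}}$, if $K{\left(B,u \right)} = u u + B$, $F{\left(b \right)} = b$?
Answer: $- \frac{15}{272} \approx -0.055147$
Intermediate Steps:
$N{\left(G,J \right)} = -4 + G + J$
$K{\left(B,u \right)} = B + u^{2}$ ($K{\left(B,u \right)} = u^{2} + B = B + u^{2}$)
$c{\left(k \right)} = 64 + 2 k^{2}$ ($c{\left(k \right)} = \left(k^{2} + k^{2}\right) + 64 = 2 k^{2} + 64 = 64 + 2 k^{2}$)
$\frac{F{\left(\left(-1\right) 90 \right)}}{c{\left(K{\left(3,N{\left(C{\left(-2,0 \right)},1 \right)} \right)} \right)}} = \frac{\left(-1\right) 90}{64 + 2 \left(3 + \left(-4 - 2 + 1\right)^{2}\right)^{2}} = - \frac{90}{64 + 2 \left(3 + \left(-5\right)^{2}\right)^{2}} = - \frac{90}{64 + 2 \left(3 + 25\right)^{2}} = - \frac{90}{64 + 2 \cdot 28^{2}} = - \frac{90}{64 + 2 \cdot 784} = - \frac{90}{64 + 1568} = - \frac{90}{1632} = \left(-90\right) \frac{1}{1632} = - \frac{15}{272}$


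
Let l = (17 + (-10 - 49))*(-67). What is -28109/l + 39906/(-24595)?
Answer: -803636339/69210330 ≈ -11.612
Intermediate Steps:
l = 2814 (l = (17 - 59)*(-67) = -42*(-67) = 2814)
-28109/l + 39906/(-24595) = -28109/2814 + 39906/(-24595) = -28109*1/2814 + 39906*(-1/24595) = -28109/2814 - 39906/24595 = -803636339/69210330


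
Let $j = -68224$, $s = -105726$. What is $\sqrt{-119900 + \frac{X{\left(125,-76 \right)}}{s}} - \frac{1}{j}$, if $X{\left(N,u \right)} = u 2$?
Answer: $\frac{1}{68224} + \frac{2 i \sqrt{83765039646378}}{52863} \approx 1.4658 \cdot 10^{-5} + 346.27 i$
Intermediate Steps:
$X{\left(N,u \right)} = 2 u$
$\sqrt{-119900 + \frac{X{\left(125,-76 \right)}}{s}} - \frac{1}{j} = \sqrt{-119900 + \frac{2 \left(-76\right)}{-105726}} - \frac{1}{-68224} = \sqrt{-119900 - - \frac{76}{52863}} - - \frac{1}{68224} = \sqrt{-119900 + \frac{76}{52863}} + \frac{1}{68224} = \sqrt{- \frac{6338273624}{52863}} + \frac{1}{68224} = \frac{2 i \sqrt{83765039646378}}{52863} + \frac{1}{68224} = \frac{1}{68224} + \frac{2 i \sqrt{83765039646378}}{52863}$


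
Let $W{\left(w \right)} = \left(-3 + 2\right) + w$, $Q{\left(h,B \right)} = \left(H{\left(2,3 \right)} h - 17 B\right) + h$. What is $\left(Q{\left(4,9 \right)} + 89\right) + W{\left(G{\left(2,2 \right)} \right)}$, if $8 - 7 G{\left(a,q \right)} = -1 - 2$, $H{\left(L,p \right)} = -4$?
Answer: $- \frac{528}{7} \approx -75.429$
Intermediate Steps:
$Q{\left(h,B \right)} = - 17 B - 3 h$ ($Q{\left(h,B \right)} = \left(- 4 h - 17 B\right) + h = \left(- 17 B - 4 h\right) + h = - 17 B - 3 h$)
$G{\left(a,q \right)} = \frac{11}{7}$ ($G{\left(a,q \right)} = \frac{8}{7} - \frac{-1 - 2}{7} = \frac{8}{7} - - \frac{3}{7} = \frac{8}{7} + \frac{3}{7} = \frac{11}{7}$)
$W{\left(w \right)} = -1 + w$
$\left(Q{\left(4,9 \right)} + 89\right) + W{\left(G{\left(2,2 \right)} \right)} = \left(\left(\left(-17\right) 9 - 12\right) + 89\right) + \left(-1 + \frac{11}{7}\right) = \left(\left(-153 - 12\right) + 89\right) + \frac{4}{7} = \left(-165 + 89\right) + \frac{4}{7} = -76 + \frac{4}{7} = - \frac{528}{7}$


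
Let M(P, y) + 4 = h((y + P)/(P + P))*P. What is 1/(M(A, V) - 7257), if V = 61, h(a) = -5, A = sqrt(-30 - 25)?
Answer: I/(-7261*I + 5*sqrt(55)) ≈ -0.00013772 + 7.0331e-7*I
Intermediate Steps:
A = I*sqrt(55) (A = sqrt(-55) = I*sqrt(55) ≈ 7.4162*I)
M(P, y) = -4 - 5*P
1/(M(A, V) - 7257) = 1/((-4 - 5*I*sqrt(55)) - 7257) = 1/(-7261 - 5*I*sqrt(55))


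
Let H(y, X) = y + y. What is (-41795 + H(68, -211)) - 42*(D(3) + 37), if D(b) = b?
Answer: -43339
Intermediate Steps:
H(y, X) = 2*y
(-41795 + H(68, -211)) - 42*(D(3) + 37) = (-41795 + 2*68) - 42*(3 + 37) = (-41795 + 136) - 42*40 = -41659 - 1680 = -43339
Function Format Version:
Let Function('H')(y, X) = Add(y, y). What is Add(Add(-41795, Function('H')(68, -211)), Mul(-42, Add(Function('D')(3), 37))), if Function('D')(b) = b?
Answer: -43339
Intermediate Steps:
Function('H')(y, X) = Mul(2, y)
Add(Add(-41795, Function('H')(68, -211)), Mul(-42, Add(Function('D')(3), 37))) = Add(Add(-41795, Mul(2, 68)), Mul(-42, Add(3, 37))) = Add(Add(-41795, 136), Mul(-42, 40)) = Add(-41659, -1680) = -43339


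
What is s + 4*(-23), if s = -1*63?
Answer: -155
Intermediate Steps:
s = -63
s + 4*(-23) = -63 + 4*(-23) = -63 - 92 = -155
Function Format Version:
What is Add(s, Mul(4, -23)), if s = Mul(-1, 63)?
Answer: -155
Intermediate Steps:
s = -63
Add(s, Mul(4, -23)) = Add(-63, Mul(4, -23)) = Add(-63, -92) = -155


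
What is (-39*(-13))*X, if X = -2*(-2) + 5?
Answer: 4563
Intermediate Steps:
X = 9 (X = 4 + 5 = 9)
(-39*(-13))*X = -39*(-13)*9 = 507*9 = 4563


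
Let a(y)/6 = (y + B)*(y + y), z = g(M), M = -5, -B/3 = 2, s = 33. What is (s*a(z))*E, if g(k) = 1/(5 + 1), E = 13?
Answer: -5005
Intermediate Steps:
B = -6 (B = -3*2 = -6)
g(k) = ⅙ (g(k) = 1/6 = ⅙)
z = ⅙ ≈ 0.16667
a(y) = 12*y*(-6 + y) (a(y) = 6*((y - 6)*(y + y)) = 6*((-6 + y)*(2*y)) = 6*(2*y*(-6 + y)) = 12*y*(-6 + y))
(s*a(z))*E = (33*(12*(⅙)*(-6 + ⅙)))*13 = (33*(12*(⅙)*(-35/6)))*13 = (33*(-35/3))*13 = -385*13 = -5005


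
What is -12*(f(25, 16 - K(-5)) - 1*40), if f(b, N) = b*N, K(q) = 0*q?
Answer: -4320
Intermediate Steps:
K(q) = 0
f(b, N) = N*b
-12*(f(25, 16 - K(-5)) - 1*40) = -12*((16 - 1*0)*25 - 1*40) = -12*((16 + 0)*25 - 40) = -12*(16*25 - 40) = -12*(400 - 40) = -12*360 = -4320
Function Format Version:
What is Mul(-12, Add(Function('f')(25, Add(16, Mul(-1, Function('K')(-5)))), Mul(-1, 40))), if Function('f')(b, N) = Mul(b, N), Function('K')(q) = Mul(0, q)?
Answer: -4320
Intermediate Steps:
Function('K')(q) = 0
Function('f')(b, N) = Mul(N, b)
Mul(-12, Add(Function('f')(25, Add(16, Mul(-1, Function('K')(-5)))), Mul(-1, 40))) = Mul(-12, Add(Mul(Add(16, Mul(-1, 0)), 25), Mul(-1, 40))) = Mul(-12, Add(Mul(Add(16, 0), 25), -40)) = Mul(-12, Add(Mul(16, 25), -40)) = Mul(-12, Add(400, -40)) = Mul(-12, 360) = -4320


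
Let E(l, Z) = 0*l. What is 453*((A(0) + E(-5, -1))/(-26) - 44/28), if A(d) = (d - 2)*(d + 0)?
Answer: -4983/7 ≈ -711.86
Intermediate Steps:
E(l, Z) = 0
A(d) = d*(-2 + d) (A(d) = (-2 + d)*d = d*(-2 + d))
453*((A(0) + E(-5, -1))/(-26) - 44/28) = 453*((0*(-2 + 0) + 0)/(-26) - 44/28) = 453*((0*(-2) + 0)*(-1/26) - 44*1/28) = 453*((0 + 0)*(-1/26) - 11/7) = 453*(0*(-1/26) - 11/7) = 453*(0 - 11/7) = 453*(-11/7) = -4983/7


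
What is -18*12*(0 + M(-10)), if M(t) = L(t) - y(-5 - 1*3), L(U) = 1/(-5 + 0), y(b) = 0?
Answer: 216/5 ≈ 43.200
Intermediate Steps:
L(U) = -⅕ (L(U) = 1/(-5) = -⅕)
M(t) = -⅕ (M(t) = -⅕ - 1*0 = -⅕ + 0 = -⅕)
-18*12*(0 + M(-10)) = -18*12*(0 - ⅕) = -216*(-1)/5 = -1*(-216/5) = 216/5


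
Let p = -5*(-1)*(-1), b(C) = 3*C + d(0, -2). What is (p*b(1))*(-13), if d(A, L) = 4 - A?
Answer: 455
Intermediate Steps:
b(C) = 4 + 3*C (b(C) = 3*C + (4 - 1*0) = 3*C + (4 + 0) = 3*C + 4 = 4 + 3*C)
p = -5 (p = 5*(-1) = -5)
(p*b(1))*(-13) = -5*(4 + 3*1)*(-13) = -5*(4 + 3)*(-13) = -5*7*(-13) = -35*(-13) = 455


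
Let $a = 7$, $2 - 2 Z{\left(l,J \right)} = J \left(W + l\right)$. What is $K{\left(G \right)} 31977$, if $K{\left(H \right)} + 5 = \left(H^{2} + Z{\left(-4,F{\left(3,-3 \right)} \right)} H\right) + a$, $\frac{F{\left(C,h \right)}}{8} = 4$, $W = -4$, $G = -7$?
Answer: $-27244404$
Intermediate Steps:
$F{\left(C,h \right)} = 32$ ($F{\left(C,h \right)} = 8 \cdot 4 = 32$)
$Z{\left(l,J \right)} = 1 - \frac{J \left(-4 + l\right)}{2}$
$K{\left(H \right)} = 2 + H^{2} + 129 H$ ($K{\left(H \right)} = -5 + \left(\left(H^{2} + \left(1 + 2 \cdot 32 - 16 \left(-4\right)\right) H\right) + 7\right) = -5 + \left(\left(H^{2} + \left(1 + 64 + 64\right) H\right) + 7\right) = -5 + \left(\left(H^{2} + 129 H\right) + 7\right) = -5 + \left(7 + H^{2} + 129 H\right) = 2 + H^{2} + 129 H$)
$K{\left(G \right)} 31977 = \left(2 + \left(-7\right)^{2} + 129 \left(-7\right)\right) 31977 = \left(2 + 49 - 903\right) 31977 = \left(-852\right) 31977 = -27244404$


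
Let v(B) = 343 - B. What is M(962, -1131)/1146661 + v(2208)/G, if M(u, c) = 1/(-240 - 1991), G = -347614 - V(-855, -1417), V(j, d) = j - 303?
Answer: 4771043942259/886303978601096 ≈ 0.0053831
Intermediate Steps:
V(j, d) = -303 + j
G = -346456 (G = -347614 - (-303 - 855) = -347614 - 1*(-1158) = -347614 + 1158 = -346456)
M(u, c) = -1/2231 (M(u, c) = 1/(-2231) = -1/2231)
M(962, -1131)/1146661 + v(2208)/G = -1/2231/1146661 + (343 - 1*2208)/(-346456) = -1/2231*1/1146661 + (343 - 2208)*(-1/346456) = -1/2558200691 - 1865*(-1/346456) = -1/2558200691 + 1865/346456 = 4771043942259/886303978601096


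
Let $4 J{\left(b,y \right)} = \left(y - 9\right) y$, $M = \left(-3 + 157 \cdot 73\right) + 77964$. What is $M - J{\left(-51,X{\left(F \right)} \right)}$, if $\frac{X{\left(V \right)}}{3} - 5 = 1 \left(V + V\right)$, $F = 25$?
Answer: $82987$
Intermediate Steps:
$X{\left(V \right)} = 15 + 6 V$ ($X{\left(V \right)} = 15 + 3 \cdot 1 \left(V + V\right) = 15 + 3 \cdot 1 \cdot 2 V = 15 + 3 \cdot 2 V = 15 + 6 V$)
$M = 89422$ ($M = \left(-3 + 11461\right) + 77964 = 11458 + 77964 = 89422$)
$J{\left(b,y \right)} = \frac{y \left(-9 + y\right)}{4}$ ($J{\left(b,y \right)} = \frac{\left(y - 9\right) y}{4} = \frac{\left(-9 + y\right) y}{4} = \frac{y \left(-9 + y\right)}{4}$)
$M - J{\left(-51,X{\left(F \right)} \right)} = 89422 - \frac{\left(15 + 6 \cdot 25\right) \left(-9 + \left(15 + 6 \cdot 25\right)\right)}{4} = 89422 - \frac{\left(15 + 150\right) \left(-9 + \left(15 + 150\right)\right)}{4} = 89422 - \frac{1}{4} \cdot 165 \left(-9 + 165\right) = 89422 - \frac{1}{4} \cdot 165 \cdot 156 = 89422 - 6435 = 82987$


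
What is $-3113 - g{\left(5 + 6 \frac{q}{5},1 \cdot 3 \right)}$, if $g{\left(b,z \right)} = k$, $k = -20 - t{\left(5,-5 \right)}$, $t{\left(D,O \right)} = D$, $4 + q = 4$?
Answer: $-3088$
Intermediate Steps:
$q = 0$ ($q = -4 + 4 = 0$)
$k = -25$ ($k = -20 + \left(0 - 5\right) = -20 - 5 = -25$)
$g{\left(b,z \right)} = -25$
$-3113 - g{\left(5 + 6 \frac{q}{5},1 \cdot 3 \right)} = -3113 - -25 = -3113 + 25 = -3088$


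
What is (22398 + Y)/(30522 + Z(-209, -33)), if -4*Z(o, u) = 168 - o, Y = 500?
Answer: 91592/121711 ≈ 0.75254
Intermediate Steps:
Z(o, u) = -42 + o/4 (Z(o, u) = -(168 - o)/4 = -42 + o/4)
(22398 + Y)/(30522 + Z(-209, -33)) = (22398 + 500)/(30522 + (-42 + (1/4)*(-209))) = 22898/(30522 + (-42 - 209/4)) = 22898/(30522 - 377/4) = 22898/(121711/4) = 22898*(4/121711) = 91592/121711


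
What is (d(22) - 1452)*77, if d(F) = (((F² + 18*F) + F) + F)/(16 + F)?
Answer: -2088702/19 ≈ -1.0993e+5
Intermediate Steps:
d(F) = (F² + 20*F)/(16 + F) (d(F) = ((F² + 19*F) + F)/(16 + F) = (F² + 20*F)/(16 + F))
(d(22) - 1452)*77 = (22*(20 + 22)/(16 + 22) - 1452)*77 = (22*42/38 - 1452)*77 = (22*(1/38)*42 - 1452)*77 = (462/19 - 1452)*77 = -27126/19*77 = -2088702/19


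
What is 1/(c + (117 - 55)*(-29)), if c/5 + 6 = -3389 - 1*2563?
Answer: -1/31588 ≈ -3.1658e-5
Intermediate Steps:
c = -29790 (c = -30 + 5*(-3389 - 1*2563) = -30 + 5*(-3389 - 2563) = -30 + 5*(-5952) = -30 - 29760 = -29790)
1/(c + (117 - 55)*(-29)) = 1/(-29790 + (117 - 55)*(-29)) = 1/(-29790 + 62*(-29)) = 1/(-29790 - 1798) = 1/(-31588) = -1/31588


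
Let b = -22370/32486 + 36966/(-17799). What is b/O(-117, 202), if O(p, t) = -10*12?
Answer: 88835617/3854788760 ≈ 0.023046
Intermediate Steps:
O(p, t) = -120
b = -266506851/96369719 (b = -22370*1/32486 + 36966*(-1/17799) = -11185/16243 - 12322/5933 = -266506851/96369719 ≈ -2.7655)
b/O(-117, 202) = -266506851/96369719/(-120) = -266506851/96369719*(-1/120) = 88835617/3854788760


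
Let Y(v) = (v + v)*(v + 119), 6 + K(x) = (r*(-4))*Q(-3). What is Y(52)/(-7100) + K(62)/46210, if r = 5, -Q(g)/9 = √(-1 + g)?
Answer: -20546031/8202275 + 36*I/4621 ≈ -2.5049 + 0.0077905*I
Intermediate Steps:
Q(g) = -9*√(-1 + g)
K(x) = -6 + 360*I (K(x) = -6 + (5*(-4))*(-9*√(-1 - 3)) = -6 - (-180)*√(-4) = -6 - (-180)*2*I = -6 - (-360)*I = -6 + 360*I)
Y(v) = 2*v*(119 + v) (Y(v) = (2*v)*(119 + v) = 2*v*(119 + v))
Y(52)/(-7100) + K(62)/46210 = (2*52*(119 + 52))/(-7100) + (-6 + 360*I)/46210 = (2*52*171)*(-1/7100) + (-6 + 360*I)*(1/46210) = 17784*(-1/7100) + (-3/23105 + 36*I/4621) = -4446/1775 + (-3/23105 + 36*I/4621) = -20546031/8202275 + 36*I/4621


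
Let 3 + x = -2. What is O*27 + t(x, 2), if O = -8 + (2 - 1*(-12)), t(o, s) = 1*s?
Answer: 164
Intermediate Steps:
x = -5 (x = -3 - 2 = -5)
t(o, s) = s
O = 6 (O = -8 + (2 + 12) = -8 + 14 = 6)
O*27 + t(x, 2) = 6*27 + 2 = 162 + 2 = 164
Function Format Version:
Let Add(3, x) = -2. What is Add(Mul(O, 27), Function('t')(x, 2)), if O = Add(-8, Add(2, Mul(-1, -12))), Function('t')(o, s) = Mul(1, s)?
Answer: 164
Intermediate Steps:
x = -5 (x = Add(-3, -2) = -5)
Function('t')(o, s) = s
O = 6 (O = Add(-8, Add(2, 12)) = Add(-8, 14) = 6)
Add(Mul(O, 27), Function('t')(x, 2)) = Add(Mul(6, 27), 2) = Add(162, 2) = 164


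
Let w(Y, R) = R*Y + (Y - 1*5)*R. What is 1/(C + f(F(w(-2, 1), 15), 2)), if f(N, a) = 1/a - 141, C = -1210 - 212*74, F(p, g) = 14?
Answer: -2/34077 ≈ -5.8691e-5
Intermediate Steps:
w(Y, R) = R*Y + R*(-5 + Y) (w(Y, R) = R*Y + (Y - 5)*R = R*Y + (-5 + Y)*R = R*Y + R*(-5 + Y))
C = -16898 (C = -1210 - 1*15688 = -1210 - 15688 = -16898)
f(N, a) = -141 + 1/a
1/(C + f(F(w(-2, 1), 15), 2)) = 1/(-16898 + (-141 + 1/2)) = 1/(-16898 - 281/2) = 1/(-34077/2) = -2/34077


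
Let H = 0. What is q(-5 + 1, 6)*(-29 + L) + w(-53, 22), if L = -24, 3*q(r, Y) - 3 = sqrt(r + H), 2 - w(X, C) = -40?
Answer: -11 - 106*I/3 ≈ -11.0 - 35.333*I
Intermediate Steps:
w(X, C) = 42 (w(X, C) = 2 - 1*(-40) = 2 + 40 = 42)
q(r, Y) = 1 + sqrt(r)/3 (q(r, Y) = 1 + sqrt(r + 0)/3 = 1 + sqrt(r)/3)
q(-5 + 1, 6)*(-29 + L) + w(-53, 22) = (1 + sqrt(-5 + 1)/3)*(-29 - 24) + 42 = (1 + sqrt(-4)/3)*(-53) + 42 = (1 + (2*I)/3)*(-53) + 42 = (1 + 2*I/3)*(-53) + 42 = (-53 - 106*I/3) + 42 = -11 - 106*I/3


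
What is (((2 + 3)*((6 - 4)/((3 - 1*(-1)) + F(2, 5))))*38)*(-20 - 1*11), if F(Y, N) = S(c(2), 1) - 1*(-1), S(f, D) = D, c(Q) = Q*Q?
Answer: -5890/3 ≈ -1963.3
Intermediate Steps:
c(Q) = Q²
F(Y, N) = 2 (F(Y, N) = 1 - 1*(-1) = 1 + 1 = 2)
(((2 + 3)*((6 - 4)/((3 - 1*(-1)) + F(2, 5))))*38)*(-20 - 1*11) = (((2 + 3)*((6 - 4)/((3 - 1*(-1)) + 2)))*38)*(-20 - 1*11) = ((5*(2/((3 + 1) + 2)))*38)*(-20 - 11) = ((5*(2/(4 + 2)))*38)*(-31) = ((5*(2/6))*38)*(-31) = ((5*(2*(⅙)))*38)*(-31) = ((5*(⅓))*38)*(-31) = ((5/3)*38)*(-31) = (190/3)*(-31) = -5890/3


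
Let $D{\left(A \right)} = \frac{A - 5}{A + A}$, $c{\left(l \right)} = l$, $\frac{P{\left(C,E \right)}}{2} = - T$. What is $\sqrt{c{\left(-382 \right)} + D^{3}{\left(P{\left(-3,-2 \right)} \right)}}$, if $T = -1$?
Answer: $\frac{5 i \sqrt{979}}{8} \approx 19.556 i$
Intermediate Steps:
$P{\left(C,E \right)} = 2$ ($P{\left(C,E \right)} = 2 \left(\left(-1\right) \left(-1\right)\right) = 2 \cdot 1 = 2$)
$D{\left(A \right)} = \frac{-5 + A}{2 A}$
$\sqrt{c{\left(-382 \right)} + D^{3}{\left(P{\left(-3,-2 \right)} \right)}} = \sqrt{-382 + \left(\frac{-5 + 2}{2 \cdot 2}\right)^{3}} = \sqrt{-382 + \left(\frac{1}{2} \cdot \frac{1}{2} \left(-3\right)\right)^{3}} = \sqrt{-382 + \left(- \frac{3}{4}\right)^{3}} = \sqrt{-382 - \frac{27}{64}} = \sqrt{- \frac{24475}{64}} = \frac{5 i \sqrt{979}}{8}$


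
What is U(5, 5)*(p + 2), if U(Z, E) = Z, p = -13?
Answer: -55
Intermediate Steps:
U(5, 5)*(p + 2) = 5*(-13 + 2) = 5*(-11) = -55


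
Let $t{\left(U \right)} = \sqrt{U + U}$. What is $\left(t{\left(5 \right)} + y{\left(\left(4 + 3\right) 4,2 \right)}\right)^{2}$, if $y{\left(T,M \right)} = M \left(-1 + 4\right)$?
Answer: $\left(6 + \sqrt{10}\right)^{2} \approx 83.947$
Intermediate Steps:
$t{\left(U \right)} = \sqrt{2} \sqrt{U}$ ($t{\left(U \right)} = \sqrt{2 U} = \sqrt{2} \sqrt{U}$)
$y{\left(T,M \right)} = 3 M$ ($y{\left(T,M \right)} = M 3 = 3 M$)
$\left(t{\left(5 \right)} + y{\left(\left(4 + 3\right) 4,2 \right)}\right)^{2} = \left(\sqrt{2} \sqrt{5} + 3 \cdot 2\right)^{2} = \left(\sqrt{10} + 6\right)^{2} = \left(6 + \sqrt{10}\right)^{2}$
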